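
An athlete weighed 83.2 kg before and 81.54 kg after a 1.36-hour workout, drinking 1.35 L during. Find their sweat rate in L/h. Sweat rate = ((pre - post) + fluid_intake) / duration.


Body mass change = 1.66 kg
Total sweat loss = 1.66 + 1.35 = 3.01 L
Rate = 3.01 / 1.36 = 2.213 L/h

2.213 L/h


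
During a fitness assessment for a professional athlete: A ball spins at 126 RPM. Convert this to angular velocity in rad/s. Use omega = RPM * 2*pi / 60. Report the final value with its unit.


omega = 126 * 2 * pi / 60
= 126 * 6.28318531 / 60
= 791.681 / 60
= 13.195 rad/s

13.195 rad/s


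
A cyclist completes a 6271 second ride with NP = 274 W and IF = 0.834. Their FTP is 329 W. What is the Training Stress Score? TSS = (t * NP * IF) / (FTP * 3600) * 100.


t * NP * IF = 6271 * 274 * 0.834 = 1433023.836
FTP * 3600 = 1184400
TSS = (1433023.836 / 1184400) * 100 = 120.99

120.99 TSS


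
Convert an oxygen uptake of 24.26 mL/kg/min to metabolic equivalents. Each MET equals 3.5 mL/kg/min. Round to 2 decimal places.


One MET = 3.5 mL/kg/min
Number of METs = 24.26 / 3.5
= 6.93 METs

6.93 METs


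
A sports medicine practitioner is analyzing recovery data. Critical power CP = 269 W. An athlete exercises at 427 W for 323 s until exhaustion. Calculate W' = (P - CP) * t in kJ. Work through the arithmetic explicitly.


P - CP = 427 - 269 = 158 W
W' = 158 * 323 = 51034 J
= 51034 / 1000 = 51.034 kJ

51.034 kJ


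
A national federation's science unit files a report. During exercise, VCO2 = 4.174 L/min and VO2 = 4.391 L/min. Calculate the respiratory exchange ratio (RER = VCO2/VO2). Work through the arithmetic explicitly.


RER = VCO2 / VO2
= 4.174 / 4.391
= 0.9506

0.9506


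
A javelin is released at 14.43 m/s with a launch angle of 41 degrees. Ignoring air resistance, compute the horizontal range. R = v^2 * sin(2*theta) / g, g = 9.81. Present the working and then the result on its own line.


Launch speed squared = 208.2249
sin(2 * 41 deg) = 0.990268
Range = 208.2249 * 0.990268 / 9.81
= 21.019 m

21.019 m


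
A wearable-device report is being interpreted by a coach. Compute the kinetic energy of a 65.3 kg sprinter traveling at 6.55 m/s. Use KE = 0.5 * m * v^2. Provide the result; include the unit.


Velocity squared = 42.9025
KE = 0.5 * 65.3 * 42.9025 = 1400.77 J

1400.77 J


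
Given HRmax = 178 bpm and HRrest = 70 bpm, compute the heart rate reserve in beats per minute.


Heart rate reserve = maximum HR minus resting HR
HRR = 178 - 70 = 108 bpm

108 bpm


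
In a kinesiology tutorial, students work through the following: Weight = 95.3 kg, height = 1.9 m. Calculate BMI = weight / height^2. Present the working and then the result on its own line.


height^2 = 1.9^2 = 3.61
BMI = 95.3 / 3.61 = 26.4 kg/m^2

26.4 kg/m^2


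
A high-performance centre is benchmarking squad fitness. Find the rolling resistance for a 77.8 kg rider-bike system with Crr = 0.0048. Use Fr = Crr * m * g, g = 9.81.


m * g = 77.8 * 9.81 = 763.218 N
Fr = 0.0048 * 763.218 = 3.663 N

3.663 N


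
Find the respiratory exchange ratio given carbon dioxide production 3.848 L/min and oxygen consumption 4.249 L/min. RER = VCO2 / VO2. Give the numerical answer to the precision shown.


VCO2 = 3.848 L/min
VO2 = 4.249 L/min
RER = 3.848 / 4.249 = 0.9056

0.9056


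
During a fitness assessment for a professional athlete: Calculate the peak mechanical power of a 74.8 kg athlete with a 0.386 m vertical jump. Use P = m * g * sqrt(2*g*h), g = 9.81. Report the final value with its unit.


First, sqrt(2gh) = sqrt(2 * 9.81 * 0.386)
= sqrt(7.57332) = 2.751967 m/s
Power = 74.8 * 9.81 * 2.751967 = 2019.36 W

2019.36 W


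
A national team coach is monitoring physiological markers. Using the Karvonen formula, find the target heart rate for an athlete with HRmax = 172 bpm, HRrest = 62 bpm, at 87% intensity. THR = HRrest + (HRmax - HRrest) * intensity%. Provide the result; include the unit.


HRR = 172 - 62 = 110
THR = 62 + 110 * 0.87
= 62 + 95.7
= 157.7 bpm

157.7 bpm


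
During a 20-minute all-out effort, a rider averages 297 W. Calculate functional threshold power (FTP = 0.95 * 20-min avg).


FTP = 0.95 * 297
= 282.15 W

282.15 W


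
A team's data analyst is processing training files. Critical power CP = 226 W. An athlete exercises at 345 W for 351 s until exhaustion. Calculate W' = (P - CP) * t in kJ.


P - CP = 345 - 226 = 119 W
W' = 119 * 351 = 41769 J
= 41769 / 1000 = 41.769 kJ

41.769 kJ


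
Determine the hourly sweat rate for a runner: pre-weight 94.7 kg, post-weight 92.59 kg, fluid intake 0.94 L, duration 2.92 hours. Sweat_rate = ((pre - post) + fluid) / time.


Mass lost = 94.7 - 92.59 = 2.11 kg
Add fluid consumed: 2.11 + 0.94 = 3.05 L total sweat
Sweat rate = 3.05 / 2.92 = 1.045 L/h

1.045 L/h


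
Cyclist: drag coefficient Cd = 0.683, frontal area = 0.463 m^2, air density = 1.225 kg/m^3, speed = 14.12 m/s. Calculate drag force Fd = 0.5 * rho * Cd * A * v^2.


v^2 = 14.12^2 = 199.3744
Fd = 0.5 * 1.225 * 0.683 * 0.463 * 199.3744
= 38.617 N

38.617 N


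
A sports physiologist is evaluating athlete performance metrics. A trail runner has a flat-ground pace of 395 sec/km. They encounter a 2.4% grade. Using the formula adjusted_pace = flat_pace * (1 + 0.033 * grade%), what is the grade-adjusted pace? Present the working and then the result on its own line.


Grade factor = 1 + 0.033 * 2.4 = 1.0792
Adjusted = 395 * 1.0792 = 426.28 sec/km

426.28 s/km


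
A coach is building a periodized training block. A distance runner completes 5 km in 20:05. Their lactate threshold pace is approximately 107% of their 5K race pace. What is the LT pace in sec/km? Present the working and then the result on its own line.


Convert to seconds: 20 min 5 s = 1205 s
Pace per km = 1205 / 5 = 241.0 s/km
LT pace = 241.0 * 1.07 = 257.87 s/km

257.87 s/km


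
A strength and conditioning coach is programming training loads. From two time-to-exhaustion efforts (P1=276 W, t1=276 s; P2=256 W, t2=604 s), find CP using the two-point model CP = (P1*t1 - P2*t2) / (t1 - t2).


Work in trial 1 = 76176 J
Work in trial 2 = 154624 J
Delta work = -78448 J
Delta time = -328 s
CP = -78448 / -328 = 239.17 W

239.17 W


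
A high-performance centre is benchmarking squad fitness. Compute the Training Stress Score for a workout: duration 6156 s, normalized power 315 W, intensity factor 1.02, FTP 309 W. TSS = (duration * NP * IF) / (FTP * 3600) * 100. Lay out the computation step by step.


Product = 6156 * 315 * 1.02 = 1977922.8
Base = 309 * 3600 = 1112400
TSS = 1977922.8 / 1112400 * 100 = 177.81

177.81 TSS


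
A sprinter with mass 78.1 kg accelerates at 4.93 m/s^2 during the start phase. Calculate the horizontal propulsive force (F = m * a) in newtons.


F = m * a
= 78.1 * 4.93
= 385.03 N

385.03 N


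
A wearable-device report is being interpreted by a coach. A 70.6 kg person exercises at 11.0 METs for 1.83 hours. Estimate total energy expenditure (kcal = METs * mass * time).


Energy = METs * mass(kg) * time(h)
= 11.0 * 70.6 * 1.83
= 1421.18 kcal

1421.18 kcal


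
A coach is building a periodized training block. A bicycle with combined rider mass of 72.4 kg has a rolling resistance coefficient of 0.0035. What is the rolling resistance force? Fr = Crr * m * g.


Fr = 0.0035 * 72.4 * 9.81
= 0.2534 * 9.81
= 2.486 N

2.486 N


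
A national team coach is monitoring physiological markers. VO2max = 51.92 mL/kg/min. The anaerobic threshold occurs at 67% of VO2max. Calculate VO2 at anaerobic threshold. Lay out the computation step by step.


AT fraction = 67 / 100 = 0.67
AT VO2 = 51.92 * 0.67
= 34.79 mL/kg/min

34.79 mL/kg/min


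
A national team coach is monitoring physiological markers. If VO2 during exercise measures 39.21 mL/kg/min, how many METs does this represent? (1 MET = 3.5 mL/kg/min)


METs = VO2 / 3.5 = 39.21 / 3.5 = 11.2

11.2 METs


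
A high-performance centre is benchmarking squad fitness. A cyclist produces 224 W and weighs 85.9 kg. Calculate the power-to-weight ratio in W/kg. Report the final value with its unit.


P/W = power / mass
= 224 / 85.9
= 2.608 W/kg

2.608 W/kg


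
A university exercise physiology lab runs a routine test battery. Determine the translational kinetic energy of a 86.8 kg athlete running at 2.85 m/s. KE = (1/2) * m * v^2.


KE = 0.5 * m * v^2
= 0.5 * 86.8 * 2.85^2
= 0.5 * 86.8 * 8.1225
= 352.52 J

352.52 J


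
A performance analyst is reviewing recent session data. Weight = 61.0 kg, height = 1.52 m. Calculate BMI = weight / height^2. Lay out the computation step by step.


height^2 = 1.52^2 = 2.3104
BMI = 61.0 / 2.3104 = 26.4 kg/m^2

26.4 kg/m^2


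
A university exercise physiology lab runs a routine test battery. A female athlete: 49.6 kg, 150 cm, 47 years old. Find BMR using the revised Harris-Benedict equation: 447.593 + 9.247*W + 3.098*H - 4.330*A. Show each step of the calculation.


Intercept = 447.593
Weight contribution = 9.247 * 49.6 = 458.6512
Height contribution = 3.098 * 150 = 464.7
Age contribution = 4.33 * 47 = 203.51
BMR = 447.593 + 458.6512 + 464.7 - 203.51
= 1167.43 kcal/day

1167.43 kcal/day


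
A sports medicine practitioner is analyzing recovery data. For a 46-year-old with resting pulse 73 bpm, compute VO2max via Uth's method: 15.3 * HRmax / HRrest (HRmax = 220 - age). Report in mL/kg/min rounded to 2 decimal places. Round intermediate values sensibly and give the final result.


Step 1: HRmax = 220 - 46 = 174 bpm
Step 2: Ratio = 174 / 73 = 2.3836
Step 3: VO2max = 15.3 * 2.3836 = 36.47 mL/kg/min

36.47 mL/kg/min


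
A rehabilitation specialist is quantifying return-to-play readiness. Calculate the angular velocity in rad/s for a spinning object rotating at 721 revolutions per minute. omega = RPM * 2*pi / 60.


omega = RPM * 2*pi / 60
= 721 * 6.28318531 / 60
= 75.503 rad/s

75.503 rad/s


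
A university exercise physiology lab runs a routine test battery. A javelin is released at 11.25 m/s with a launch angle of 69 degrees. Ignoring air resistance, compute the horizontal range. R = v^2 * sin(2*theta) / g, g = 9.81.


Launch speed squared = 126.5625
sin(2 * 69 deg) = 0.669131
Range = 126.5625 * 0.669131 / 9.81
= 8.633 m

8.633 m


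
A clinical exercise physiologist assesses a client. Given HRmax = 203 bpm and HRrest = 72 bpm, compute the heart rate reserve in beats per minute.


Heart rate reserve = maximum HR minus resting HR
HRR = 203 - 72 = 131 bpm

131 bpm


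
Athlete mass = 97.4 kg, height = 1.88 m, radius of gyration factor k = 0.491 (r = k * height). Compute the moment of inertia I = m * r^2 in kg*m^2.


r = k * height = 0.491 * 1.88 = 0.92308 m
r^2 = 0.92308^2 = 0.852077
I = 97.4 * 0.852077 = 82.992 kg*m^2

82.992 kg*m^2


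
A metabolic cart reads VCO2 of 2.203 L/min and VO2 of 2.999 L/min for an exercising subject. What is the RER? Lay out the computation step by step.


RER = VCO2 / VO2 = 2.203 / 2.999 = 0.7346

0.7346


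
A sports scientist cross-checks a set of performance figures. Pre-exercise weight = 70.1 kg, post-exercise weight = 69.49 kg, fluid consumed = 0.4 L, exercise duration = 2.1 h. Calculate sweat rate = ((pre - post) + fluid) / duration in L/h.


Weight loss = 70.1 - 69.49 = 0.61 kg (approx L)
Total sweat = 0.61 + 0.4 = 1.01 L
Sweat rate = 1.01 / 2.1 = 0.481 L/h

0.481 L/h


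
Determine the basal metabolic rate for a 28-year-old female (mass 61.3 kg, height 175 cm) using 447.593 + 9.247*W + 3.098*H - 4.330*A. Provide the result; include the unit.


BMR = 447.593 + 9.247*61.3 + 3.098*175 - 4.330*28
= 1435.34 kcal/day

1435.34 kcal/day


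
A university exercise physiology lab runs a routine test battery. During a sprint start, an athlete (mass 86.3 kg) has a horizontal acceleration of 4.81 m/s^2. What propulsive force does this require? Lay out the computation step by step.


Propulsive force = mass * acceleration
= 86.3 kg * 4.81 m/s^2
= 415.1 N

415.1 N


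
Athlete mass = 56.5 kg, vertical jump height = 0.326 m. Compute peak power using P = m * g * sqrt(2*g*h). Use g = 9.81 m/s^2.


sqrt(2 * 9.81 * 0.326) = sqrt(6.39612) = 2.529055 m/s
P = 56.5 * 9.81 * 2.529055
= 1401.77 W

1401.77 W


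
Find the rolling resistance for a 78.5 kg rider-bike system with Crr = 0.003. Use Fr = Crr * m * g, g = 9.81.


m * g = 78.5 * 9.81 = 770.085 N
Fr = 0.003 * 770.085 = 2.31 N

2.31 N


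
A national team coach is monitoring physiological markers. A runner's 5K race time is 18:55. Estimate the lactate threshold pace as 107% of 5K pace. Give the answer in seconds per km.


Total race time = 18*60 + 55 = 1135 seconds
5K pace = 1135 / 5 = 227.0 sec/km
LT pace = 227.0 * 1.07 = 242.89 sec/km

242.89 s/km


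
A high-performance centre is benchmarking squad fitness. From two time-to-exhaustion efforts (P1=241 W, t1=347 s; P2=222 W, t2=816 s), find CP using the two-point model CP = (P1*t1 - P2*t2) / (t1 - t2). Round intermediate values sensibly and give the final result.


Work in trial 1 = 83627 J
Work in trial 2 = 181152 J
Delta work = -97525 J
Delta time = -469 s
CP = -97525 / -469 = 207.94 W

207.94 W


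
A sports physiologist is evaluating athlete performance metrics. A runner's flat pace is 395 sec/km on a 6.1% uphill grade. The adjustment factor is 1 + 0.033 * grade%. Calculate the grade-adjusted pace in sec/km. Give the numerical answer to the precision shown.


Factor = 1 + 0.033 * 6.1 = 1.2013
Adjusted pace = 395 * 1.2013
= 474.51 sec/km

474.51 s/km


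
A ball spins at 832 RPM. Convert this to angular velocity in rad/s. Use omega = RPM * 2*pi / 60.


omega = 832 * 2 * pi / 60
= 832 * 6.28318531 / 60
= 5227.61 / 60
= 87.127 rad/s

87.127 rad/s


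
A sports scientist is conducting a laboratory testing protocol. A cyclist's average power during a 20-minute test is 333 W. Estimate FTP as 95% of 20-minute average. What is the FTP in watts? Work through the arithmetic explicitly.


FTP = 20-min power * 0.95
= 333 * 0.95
= 316.35 W

316.35 W


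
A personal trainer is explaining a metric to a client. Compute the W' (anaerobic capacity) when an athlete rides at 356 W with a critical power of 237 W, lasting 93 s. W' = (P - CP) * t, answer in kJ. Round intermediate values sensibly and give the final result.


Above-CP power = 119 W
Duration = 93 s
W' = 119 * 93 = 11067 J
Convert: 11067 / 1000 = 11.067 kJ

11.067 kJ


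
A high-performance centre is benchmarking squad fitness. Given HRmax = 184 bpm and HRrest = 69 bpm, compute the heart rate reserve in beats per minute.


Heart rate reserve = maximum HR minus resting HR
HRR = 184 - 69 = 115 bpm

115 bpm


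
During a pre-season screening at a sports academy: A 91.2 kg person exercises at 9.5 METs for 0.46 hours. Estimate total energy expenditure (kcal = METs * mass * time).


Energy = METs * mass(kg) * time(h)
= 9.5 * 91.2 * 0.46
= 398.54 kcal

398.54 kcal


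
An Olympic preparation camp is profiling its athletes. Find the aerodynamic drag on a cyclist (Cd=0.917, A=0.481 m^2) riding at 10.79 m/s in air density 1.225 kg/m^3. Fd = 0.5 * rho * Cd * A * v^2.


Fd = 0.5 * 1.225 * 0.917 * 0.481 * 10.79^2
= 0.5 * 1.225 * 0.917 * 0.481 * 116.4241
= 31.453 N

31.453 N


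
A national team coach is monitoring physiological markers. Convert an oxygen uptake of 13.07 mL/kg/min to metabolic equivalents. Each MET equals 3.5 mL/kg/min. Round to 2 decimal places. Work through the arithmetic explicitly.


One MET = 3.5 mL/kg/min
Number of METs = 13.07 / 3.5
= 3.73 METs

3.73 METs


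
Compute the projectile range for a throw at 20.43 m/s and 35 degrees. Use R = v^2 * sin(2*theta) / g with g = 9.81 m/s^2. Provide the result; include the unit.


Two times the angle = 70 degrees
sin(70) = 0.939693
R = 417.3849 * 0.939693 / 9.81 = 39.981 m

39.981 m


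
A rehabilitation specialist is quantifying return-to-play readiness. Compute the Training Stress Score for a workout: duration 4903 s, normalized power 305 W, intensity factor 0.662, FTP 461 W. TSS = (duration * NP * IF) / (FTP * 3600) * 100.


Product = 4903 * 305 * 0.662 = 989964.73
Base = 461 * 3600 = 1659600
TSS = 989964.73 / 1659600 * 100 = 59.65

59.65 TSS


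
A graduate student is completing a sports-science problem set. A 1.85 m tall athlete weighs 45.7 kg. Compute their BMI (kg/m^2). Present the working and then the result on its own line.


height^2 = 3.4225 m^2
BMI = 45.7 / 3.4225 = 13.35 kg/m^2

13.35 kg/m^2


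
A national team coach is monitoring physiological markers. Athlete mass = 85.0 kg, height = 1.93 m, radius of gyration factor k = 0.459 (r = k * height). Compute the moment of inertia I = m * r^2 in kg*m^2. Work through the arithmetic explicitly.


r = k * height = 0.459 * 1.93 = 0.88587 m
r^2 = 0.88587^2 = 0.784766
I = 85.0 * 0.784766 = 66.705 kg*m^2

66.705 kg*m^2


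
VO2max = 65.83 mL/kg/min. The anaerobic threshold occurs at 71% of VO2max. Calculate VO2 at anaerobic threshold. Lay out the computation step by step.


AT fraction = 71 / 100 = 0.71
AT VO2 = 65.83 * 0.71
= 46.74 mL/kg/min

46.74 mL/kg/min


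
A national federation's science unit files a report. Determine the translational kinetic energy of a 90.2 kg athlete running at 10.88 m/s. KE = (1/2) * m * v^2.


KE = 0.5 * m * v^2
= 0.5 * 90.2 * 10.88^2
= 0.5 * 90.2 * 118.3744
= 5338.69 J

5338.69 J


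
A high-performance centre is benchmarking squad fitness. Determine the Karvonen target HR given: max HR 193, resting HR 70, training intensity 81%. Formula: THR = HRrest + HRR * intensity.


HRR = HRmax - HRrest = 193 - 70 = 123
THR = 70 + 123 * 0.81
= 169.63 bpm

169.63 bpm


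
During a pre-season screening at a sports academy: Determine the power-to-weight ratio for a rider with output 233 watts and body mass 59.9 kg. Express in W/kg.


P/W = 233 / 59.9 = 3.89 W/kg

3.89 W/kg


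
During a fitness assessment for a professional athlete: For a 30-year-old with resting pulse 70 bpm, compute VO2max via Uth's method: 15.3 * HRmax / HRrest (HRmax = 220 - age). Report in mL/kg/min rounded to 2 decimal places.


Step 1: HRmax = 220 - 30 = 190 bpm
Step 2: Ratio = 190 / 70 = 2.7143
Step 3: VO2max = 15.3 * 2.7143 = 41.53 mL/kg/min

41.53 mL/kg/min


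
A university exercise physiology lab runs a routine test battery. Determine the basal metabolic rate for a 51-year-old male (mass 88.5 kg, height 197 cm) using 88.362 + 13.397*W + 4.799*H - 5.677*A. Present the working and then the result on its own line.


BMR = 88.362 + 13.397*88.5 + 4.799*197 - 5.677*51
= 1929.87 kcal/day

1929.87 kcal/day


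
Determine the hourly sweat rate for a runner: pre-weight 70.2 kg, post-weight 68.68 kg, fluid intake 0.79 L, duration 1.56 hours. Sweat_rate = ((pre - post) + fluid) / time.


Mass lost = 70.2 - 68.68 = 1.52 kg
Add fluid consumed: 1.52 + 0.79 = 2.31 L total sweat
Sweat rate = 2.31 / 1.56 = 1.481 L/h

1.481 L/h


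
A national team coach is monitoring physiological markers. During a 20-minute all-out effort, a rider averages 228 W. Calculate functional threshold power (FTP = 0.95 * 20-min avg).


FTP = 0.95 * 228
= 216.6 W

216.6 W


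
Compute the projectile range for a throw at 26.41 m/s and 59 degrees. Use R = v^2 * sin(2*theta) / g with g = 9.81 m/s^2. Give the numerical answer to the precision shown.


Two times the angle = 118 degrees
sin(118) = 0.882948
R = 697.4881 * 0.882948 / 9.81 = 62.777 m

62.777 m


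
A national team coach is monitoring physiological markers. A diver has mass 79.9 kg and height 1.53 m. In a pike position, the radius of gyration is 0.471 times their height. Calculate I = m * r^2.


r = 0.471 * 1.53 = 0.72063 m
I = m * r^2 = 79.9 * 0.519308 = 41.493 kg*m^2

41.493 kg*m^2


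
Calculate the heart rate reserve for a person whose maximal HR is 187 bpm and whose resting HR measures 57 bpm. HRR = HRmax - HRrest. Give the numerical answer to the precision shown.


HRmax = 187 bpm
HRrest = 57 bpm
HRR = 187 - 57 = 130 bpm

130 bpm


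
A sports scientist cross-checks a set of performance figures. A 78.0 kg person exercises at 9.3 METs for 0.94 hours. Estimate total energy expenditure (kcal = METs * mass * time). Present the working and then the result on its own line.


Energy = METs * mass(kg) * time(h)
= 9.3 * 78.0 * 0.94
= 681.88 kcal

681.88 kcal


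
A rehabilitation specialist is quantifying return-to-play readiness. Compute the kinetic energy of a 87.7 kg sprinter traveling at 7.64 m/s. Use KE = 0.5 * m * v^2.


Velocity squared = 58.3696
KE = 0.5 * 87.7 * 58.3696 = 2559.51 J

2559.51 J


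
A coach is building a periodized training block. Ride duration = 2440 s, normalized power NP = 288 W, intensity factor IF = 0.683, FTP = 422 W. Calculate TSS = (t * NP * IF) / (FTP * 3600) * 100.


Numerator = 2440 * 288 * 0.683 = 479957.76
Denominator = 422 * 3600 = 1519200
TSS = 479957.76 / 1519200 * 100
= 31.59

31.59 TSS


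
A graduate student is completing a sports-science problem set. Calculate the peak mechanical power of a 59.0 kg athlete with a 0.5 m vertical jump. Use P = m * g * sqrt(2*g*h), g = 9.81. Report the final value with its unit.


First, sqrt(2gh) = sqrt(2 * 9.81 * 0.5)
= sqrt(9.81) = 3.132092 m/s
Power = 59.0 * 9.81 * 3.132092 = 1812.82 W

1812.82 W


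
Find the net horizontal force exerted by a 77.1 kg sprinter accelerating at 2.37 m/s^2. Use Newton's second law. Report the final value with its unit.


Newton's second law: F = m * a
F = 77.1 * 2.37 = 182.73 N

182.73 N


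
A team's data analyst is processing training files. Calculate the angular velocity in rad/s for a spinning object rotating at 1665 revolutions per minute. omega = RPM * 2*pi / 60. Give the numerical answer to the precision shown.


omega = RPM * 2*pi / 60
= 1665 * 6.28318531 / 60
= 174.358 rad/s

174.358 rad/s


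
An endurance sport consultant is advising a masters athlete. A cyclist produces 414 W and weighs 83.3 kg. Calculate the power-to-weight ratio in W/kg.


P/W = power / mass
= 414 / 83.3
= 4.97 W/kg

4.97 W/kg


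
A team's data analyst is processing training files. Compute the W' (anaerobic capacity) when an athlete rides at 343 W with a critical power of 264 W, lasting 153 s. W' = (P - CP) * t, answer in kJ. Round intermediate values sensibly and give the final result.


Above-CP power = 79 W
Duration = 153 s
W' = 79 * 153 = 12087 J
Convert: 12087 / 1000 = 12.087 kJ

12.087 kJ


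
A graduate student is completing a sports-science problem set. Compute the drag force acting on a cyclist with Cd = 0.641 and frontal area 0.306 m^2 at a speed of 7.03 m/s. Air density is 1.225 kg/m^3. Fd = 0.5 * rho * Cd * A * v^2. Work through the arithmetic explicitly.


Step 1: v^2 = 49.4209
Step 2: Fd = 0.5 * 1.225 * 0.641 * 0.306 * 49.4209
= 5.937 N

5.937 N


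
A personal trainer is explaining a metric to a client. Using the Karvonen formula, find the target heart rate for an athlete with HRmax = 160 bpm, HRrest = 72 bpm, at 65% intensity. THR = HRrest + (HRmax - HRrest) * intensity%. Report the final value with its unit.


HRR = 160 - 72 = 88
THR = 72 + 88 * 0.65
= 72 + 57.2
= 129.2 bpm

129.2 bpm


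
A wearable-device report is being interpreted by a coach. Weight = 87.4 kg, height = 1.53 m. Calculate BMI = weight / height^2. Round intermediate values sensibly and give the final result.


height^2 = 1.53^2 = 2.3409
BMI = 87.4 / 2.3409 = 37.34 kg/m^2

37.34 kg/m^2


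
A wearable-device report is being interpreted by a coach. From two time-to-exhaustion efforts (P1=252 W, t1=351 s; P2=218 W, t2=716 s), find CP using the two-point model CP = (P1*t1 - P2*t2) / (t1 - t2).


Work in trial 1 = 88452 J
Work in trial 2 = 156088 J
Delta work = -67636 J
Delta time = -365 s
CP = -67636 / -365 = 185.3 W

185.3 W


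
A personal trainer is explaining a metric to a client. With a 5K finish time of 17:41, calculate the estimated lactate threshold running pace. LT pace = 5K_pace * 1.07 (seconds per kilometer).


Race duration = 1061 s for 5 km
Average pace = 1061 / 5 = 212.2 s/km
LT pace = 212.2 * 1.07
= 227.05 s/km

227.05 s/km


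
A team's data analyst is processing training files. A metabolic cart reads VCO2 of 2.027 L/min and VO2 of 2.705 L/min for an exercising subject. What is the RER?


RER = VCO2 / VO2 = 2.027 / 2.705 = 0.7494

0.7494


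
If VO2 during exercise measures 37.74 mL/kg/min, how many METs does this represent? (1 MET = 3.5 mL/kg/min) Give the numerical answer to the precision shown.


METs = VO2 / 3.5 = 37.74 / 3.5 = 10.78

10.78 METs


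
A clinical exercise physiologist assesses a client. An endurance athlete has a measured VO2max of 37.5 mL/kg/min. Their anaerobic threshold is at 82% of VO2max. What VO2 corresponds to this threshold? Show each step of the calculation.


Anaerobic threshold VO2 = VO2max * 82%
= 37.5 * 0.82
= 30.75 mL/kg/min

30.75 mL/kg/min


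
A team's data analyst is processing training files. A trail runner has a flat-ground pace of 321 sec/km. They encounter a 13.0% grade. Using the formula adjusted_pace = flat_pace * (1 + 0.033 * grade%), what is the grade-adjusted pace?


Grade factor = 1 + 0.033 * 13.0 = 1.429
Adjusted = 321 * 1.429 = 458.71 sec/km

458.71 s/km


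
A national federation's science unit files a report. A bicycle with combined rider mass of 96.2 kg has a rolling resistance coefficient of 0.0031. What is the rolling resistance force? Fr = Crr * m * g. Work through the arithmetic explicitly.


Fr = 0.0031 * 96.2 * 9.81
= 0.29822 * 9.81
= 2.926 N

2.926 N


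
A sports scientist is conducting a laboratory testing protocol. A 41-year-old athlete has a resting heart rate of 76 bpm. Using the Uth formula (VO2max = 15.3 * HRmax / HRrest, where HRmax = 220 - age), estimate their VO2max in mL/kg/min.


HRmax = 220 - 41 = 179 bpm
Ratio = HRmax / HRrest = 179 / 76 = 2.3553
VO2max = 15.3 * 2.3553 = 36.04 mL/kg/min

36.04 mL/kg/min


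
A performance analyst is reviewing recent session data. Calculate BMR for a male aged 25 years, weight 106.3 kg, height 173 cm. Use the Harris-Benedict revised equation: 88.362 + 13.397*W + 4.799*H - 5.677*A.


Substituting values:
W term = 13.397 * 106.3 = 1424.1011
H term = 4.799 * 173 = 830.227
A term = 5.677 * 25 = 141.925
BMR = 2200.77 kcal/day

2200.77 kcal/day


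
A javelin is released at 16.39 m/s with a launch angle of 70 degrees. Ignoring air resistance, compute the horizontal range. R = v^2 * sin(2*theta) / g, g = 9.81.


Launch speed squared = 268.6321
sin(2 * 70 deg) = 0.642788
Range = 268.6321 * 0.642788 / 9.81
= 17.602 m

17.602 m


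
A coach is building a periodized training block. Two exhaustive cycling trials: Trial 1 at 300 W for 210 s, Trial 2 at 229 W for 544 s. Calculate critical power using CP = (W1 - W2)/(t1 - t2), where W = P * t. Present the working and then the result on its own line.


W1 = 300 * 210 = 63000 J
W2 = 229 * 544 = 124576 J
CP = (63000 - 124576) / (210 - 544)
= -61576 / -334
= 184.36 W

184.36 W


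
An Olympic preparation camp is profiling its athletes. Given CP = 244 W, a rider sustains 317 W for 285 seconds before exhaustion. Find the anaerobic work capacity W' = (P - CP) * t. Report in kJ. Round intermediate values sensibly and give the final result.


Excess power = 317 - 244 = 73 W
Work above CP = 73 * 285 = 20805 J
W' = 20.805 kJ

20.805 kJ


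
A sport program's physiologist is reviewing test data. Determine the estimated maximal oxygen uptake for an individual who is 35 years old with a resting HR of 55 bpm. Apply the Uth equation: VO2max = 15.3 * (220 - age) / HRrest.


HRmax = 220 - 35 = 185
VO2max = 15.3 * (185 / 55)
= 15.3 * 3.3636
= 51.46 mL/kg/min

51.46 mL/kg/min


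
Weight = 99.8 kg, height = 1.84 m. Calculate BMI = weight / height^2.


height^2 = 1.84^2 = 3.3856
BMI = 99.8 / 3.3856 = 29.48 kg/m^2

29.48 kg/m^2


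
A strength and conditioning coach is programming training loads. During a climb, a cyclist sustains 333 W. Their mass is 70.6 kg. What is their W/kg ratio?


Power-to-weight = 333 W / 70.6 kg
= 4.717 W/kg

4.717 W/kg


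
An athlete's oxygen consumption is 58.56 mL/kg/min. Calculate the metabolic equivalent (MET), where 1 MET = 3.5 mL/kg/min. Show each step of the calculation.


MET = VO2 / 3.5
= 58.56 / 3.5
= 16.73 METs

16.73 METs


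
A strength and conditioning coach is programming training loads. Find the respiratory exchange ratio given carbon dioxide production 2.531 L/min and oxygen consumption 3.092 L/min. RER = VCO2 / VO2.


VCO2 = 2.531 L/min
VO2 = 3.092 L/min
RER = 2.531 / 3.092 = 0.8186

0.8186


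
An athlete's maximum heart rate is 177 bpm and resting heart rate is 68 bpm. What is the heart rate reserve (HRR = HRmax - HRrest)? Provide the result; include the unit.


HRR = HRmax - HRrest
= 177 - 68
= 109 bpm

109 bpm


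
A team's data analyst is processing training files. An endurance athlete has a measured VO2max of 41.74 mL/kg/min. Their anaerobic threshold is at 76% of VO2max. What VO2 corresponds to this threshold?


Anaerobic threshold VO2 = VO2max * 76%
= 41.74 * 0.76
= 31.72 mL/kg/min

31.72 mL/kg/min


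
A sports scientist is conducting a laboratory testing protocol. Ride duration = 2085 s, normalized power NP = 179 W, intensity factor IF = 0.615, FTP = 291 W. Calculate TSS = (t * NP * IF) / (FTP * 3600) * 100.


Numerator = 2085 * 179 * 0.615 = 229527.225
Denominator = 291 * 3600 = 1047600
TSS = 229527.225 / 1047600 * 100
= 21.91

21.91 TSS


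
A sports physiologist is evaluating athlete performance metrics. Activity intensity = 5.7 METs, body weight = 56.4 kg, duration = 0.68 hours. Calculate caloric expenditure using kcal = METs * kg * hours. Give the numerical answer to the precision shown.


kcal = 5.7 * 56.4 * 0.68
= 321.48 * 0.68
= 218.61 kcal

218.61 kcal


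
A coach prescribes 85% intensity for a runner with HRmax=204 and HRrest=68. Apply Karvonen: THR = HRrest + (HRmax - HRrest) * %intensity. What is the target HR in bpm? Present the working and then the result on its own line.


Heart rate reserve = 204 - 68 = 136
Intensity fraction = 85 / 100 = 0.85
THR = 68 + 136 * 0.85 = 183.6 bpm

183.6 bpm


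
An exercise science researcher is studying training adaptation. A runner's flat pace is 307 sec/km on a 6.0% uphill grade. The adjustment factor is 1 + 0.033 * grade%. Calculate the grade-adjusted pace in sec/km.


Factor = 1 + 0.033 * 6.0 = 1.198
Adjusted pace = 307 * 1.198
= 367.79 sec/km

367.79 s/km


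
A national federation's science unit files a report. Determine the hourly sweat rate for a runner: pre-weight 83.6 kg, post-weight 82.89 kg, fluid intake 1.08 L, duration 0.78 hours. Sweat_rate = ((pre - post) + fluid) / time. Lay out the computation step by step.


Mass lost = 83.6 - 82.89 = 0.71 kg
Add fluid consumed: 0.71 + 1.08 = 1.79 L total sweat
Sweat rate = 1.79 / 0.78 = 2.295 L/h

2.295 L/h


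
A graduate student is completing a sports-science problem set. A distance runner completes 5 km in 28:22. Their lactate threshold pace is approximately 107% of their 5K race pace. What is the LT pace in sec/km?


Convert to seconds: 28 min 22 s = 1702 s
Pace per km = 1702 / 5 = 340.4 s/km
LT pace = 340.4 * 1.07 = 364.23 s/km

364.23 s/km


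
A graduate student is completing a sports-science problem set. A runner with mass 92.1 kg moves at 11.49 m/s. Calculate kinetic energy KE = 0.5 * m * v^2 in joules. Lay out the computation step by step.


v^2 = 11.49^2 = 132.0201
KE = 0.5 * 92.1 * 132.0201
= 6079.53 J

6079.53 J


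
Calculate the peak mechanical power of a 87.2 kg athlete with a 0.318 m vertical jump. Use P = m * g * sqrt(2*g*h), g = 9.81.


First, sqrt(2gh) = sqrt(2 * 9.81 * 0.318)
= sqrt(6.23916) = 2.497831 m/s
Power = 87.2 * 9.81 * 2.497831 = 2136.72 W

2136.72 W


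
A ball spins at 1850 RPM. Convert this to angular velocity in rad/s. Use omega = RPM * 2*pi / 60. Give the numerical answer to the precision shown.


omega = 1850 * 2 * pi / 60
= 1850 * 6.28318531 / 60
= 11623.893 / 60
= 193.732 rad/s

193.732 rad/s


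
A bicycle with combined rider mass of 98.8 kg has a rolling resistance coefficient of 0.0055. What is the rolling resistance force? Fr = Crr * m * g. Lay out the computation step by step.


Fr = 0.0055 * 98.8 * 9.81
= 0.5434 * 9.81
= 5.331 N

5.331 N


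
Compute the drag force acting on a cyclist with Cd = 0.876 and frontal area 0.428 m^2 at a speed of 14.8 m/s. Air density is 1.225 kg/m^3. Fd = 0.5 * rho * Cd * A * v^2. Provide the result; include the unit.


Step 1: v^2 = 219.04
Step 2: Fd = 0.5 * 1.225 * 0.876 * 0.428 * 219.04
= 50.301 N

50.301 N


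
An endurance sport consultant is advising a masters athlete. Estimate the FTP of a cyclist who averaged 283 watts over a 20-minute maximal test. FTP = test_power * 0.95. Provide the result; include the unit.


FTP = 283 * 0.95 = 268.85 W

268.85 W


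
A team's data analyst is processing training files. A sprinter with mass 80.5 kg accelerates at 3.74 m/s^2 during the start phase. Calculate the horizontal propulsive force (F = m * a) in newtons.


F = m * a
= 80.5 * 3.74
= 301.07 N

301.07 N


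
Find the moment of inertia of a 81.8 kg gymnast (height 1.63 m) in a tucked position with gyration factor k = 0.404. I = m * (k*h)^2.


Radius of gyration = 0.404 * 1.63 = 0.65852 m
I = 81.8 * 0.65852^2
= 81.8 * 0.433649
= 35.472 kg*m^2

35.472 kg*m^2


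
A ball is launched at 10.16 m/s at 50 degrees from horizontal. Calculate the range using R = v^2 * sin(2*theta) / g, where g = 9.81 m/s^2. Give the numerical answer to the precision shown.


sin(2 * 50) = sin(100) = 0.984808
v^2 = 10.16^2 = 103.2256
R = 103.2256 * 0.984808 / 9.81
= 10.363 m

10.363 m


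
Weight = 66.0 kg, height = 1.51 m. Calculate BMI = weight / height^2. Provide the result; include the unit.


height^2 = 1.51^2 = 2.2801
BMI = 66.0 / 2.2801 = 28.95 kg/m^2

28.95 kg/m^2


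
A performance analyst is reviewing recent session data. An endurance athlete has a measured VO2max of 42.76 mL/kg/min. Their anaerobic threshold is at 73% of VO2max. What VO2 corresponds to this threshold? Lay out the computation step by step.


Anaerobic threshold VO2 = VO2max * 73%
= 42.76 * 0.73
= 31.21 mL/kg/min

31.21 mL/kg/min


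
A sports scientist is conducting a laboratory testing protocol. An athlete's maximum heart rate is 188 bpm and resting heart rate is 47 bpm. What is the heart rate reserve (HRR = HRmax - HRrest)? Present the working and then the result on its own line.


HRR = HRmax - HRrest
= 188 - 47
= 141 bpm

141 bpm


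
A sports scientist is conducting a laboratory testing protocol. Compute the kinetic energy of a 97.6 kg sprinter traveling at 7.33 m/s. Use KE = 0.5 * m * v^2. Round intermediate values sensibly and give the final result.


Velocity squared = 53.7289
KE = 0.5 * 97.6 * 53.7289 = 2621.97 J

2621.97 J


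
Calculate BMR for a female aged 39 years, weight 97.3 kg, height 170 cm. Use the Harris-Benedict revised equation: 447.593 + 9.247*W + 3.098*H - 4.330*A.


Substituting values:
W term = 9.247 * 97.3 = 899.7331
H term = 3.098 * 170 = 526.66
A term = 4.330 * 39 = 168.87
BMR = 1705.12 kcal/day

1705.12 kcal/day


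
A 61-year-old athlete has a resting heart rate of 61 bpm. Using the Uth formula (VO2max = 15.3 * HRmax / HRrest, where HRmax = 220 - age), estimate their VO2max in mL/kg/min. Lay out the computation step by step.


HRmax = 220 - 61 = 159 bpm
Ratio = HRmax / HRrest = 159 / 61 = 2.6066
VO2max = 15.3 * 2.6066 = 39.88 mL/kg/min

39.88 mL/kg/min


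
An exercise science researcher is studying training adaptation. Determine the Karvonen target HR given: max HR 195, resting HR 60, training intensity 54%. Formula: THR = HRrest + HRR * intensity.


HRR = HRmax - HRrest = 195 - 60 = 135
THR = 60 + 135 * 0.54
= 132.9 bpm

132.9 bpm


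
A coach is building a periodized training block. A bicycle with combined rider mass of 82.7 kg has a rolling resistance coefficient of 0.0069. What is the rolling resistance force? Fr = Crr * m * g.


Fr = 0.0069 * 82.7 * 9.81
= 0.57063 * 9.81
= 5.598 N

5.598 N


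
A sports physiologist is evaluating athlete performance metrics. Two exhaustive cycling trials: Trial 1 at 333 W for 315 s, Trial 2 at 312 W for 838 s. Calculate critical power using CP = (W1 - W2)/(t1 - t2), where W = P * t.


W1 = 333 * 315 = 104895 J
W2 = 312 * 838 = 261456 J
CP = (104895 - 261456) / (315 - 838)
= -156561 / -523
= 299.35 W

299.35 W


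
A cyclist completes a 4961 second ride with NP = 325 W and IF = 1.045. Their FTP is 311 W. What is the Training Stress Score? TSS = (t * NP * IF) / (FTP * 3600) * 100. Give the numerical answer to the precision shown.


t * NP * IF = 4961 * 325 * 1.045 = 1684879.625
FTP * 3600 = 1119600
TSS = (1684879.625 / 1119600) * 100 = 150.49

150.49 TSS


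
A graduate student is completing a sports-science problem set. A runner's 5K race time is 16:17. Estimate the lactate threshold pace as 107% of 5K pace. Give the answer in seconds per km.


Total race time = 16*60 + 17 = 977 seconds
5K pace = 977 / 5 = 195.4 sec/km
LT pace = 195.4 * 1.07 = 209.08 sec/km

209.08 s/km


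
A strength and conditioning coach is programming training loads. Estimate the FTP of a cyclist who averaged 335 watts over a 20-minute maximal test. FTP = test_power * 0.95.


FTP = 335 * 0.95 = 318.25 W

318.25 W


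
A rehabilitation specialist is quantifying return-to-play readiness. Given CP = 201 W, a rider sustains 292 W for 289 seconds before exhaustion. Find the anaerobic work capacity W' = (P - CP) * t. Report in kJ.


Excess power = 292 - 201 = 91 W
Work above CP = 91 * 289 = 26299 J
W' = 26.299 kJ

26.299 kJ


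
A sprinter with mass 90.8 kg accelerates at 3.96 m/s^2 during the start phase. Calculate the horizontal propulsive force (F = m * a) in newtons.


F = m * a
= 90.8 * 3.96
= 359.57 N

359.57 N


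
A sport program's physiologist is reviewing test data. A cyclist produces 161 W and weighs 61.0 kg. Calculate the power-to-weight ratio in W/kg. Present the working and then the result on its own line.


P/W = power / mass
= 161 / 61.0
= 2.639 W/kg

2.639 W/kg


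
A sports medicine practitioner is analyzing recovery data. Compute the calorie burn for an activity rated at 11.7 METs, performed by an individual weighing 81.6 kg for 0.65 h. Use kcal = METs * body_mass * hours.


Product of METs and mass = 11.7 * 81.6 = 954.72
Total kcal = 954.72 * 0.65 = 620.57 kcal

620.57 kcal


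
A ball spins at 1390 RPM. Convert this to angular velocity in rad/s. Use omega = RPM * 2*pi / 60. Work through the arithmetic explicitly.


omega = 1390 * 2 * pi / 60
= 1390 * 6.28318531 / 60
= 8733.628 / 60
= 145.56 rad/s

145.56 rad/s


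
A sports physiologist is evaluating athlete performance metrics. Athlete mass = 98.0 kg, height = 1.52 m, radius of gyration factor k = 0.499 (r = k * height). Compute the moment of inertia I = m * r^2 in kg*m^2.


r = k * height = 0.499 * 1.52 = 0.75848 m
r^2 = 0.75848^2 = 0.575292
I = 98.0 * 0.575292 = 56.379 kg*m^2

56.379 kg*m^2


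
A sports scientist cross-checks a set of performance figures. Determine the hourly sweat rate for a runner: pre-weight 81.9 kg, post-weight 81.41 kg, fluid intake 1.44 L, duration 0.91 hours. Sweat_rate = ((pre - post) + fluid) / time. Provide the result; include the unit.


Mass lost = 81.9 - 81.41 = 0.49 kg
Add fluid consumed: 0.49 + 1.44 = 1.93 L total sweat
Sweat rate = 1.93 / 0.91 = 2.121 L/h

2.121 L/h


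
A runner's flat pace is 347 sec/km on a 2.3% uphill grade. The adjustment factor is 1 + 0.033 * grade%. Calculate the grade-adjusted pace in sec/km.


Factor = 1 + 0.033 * 2.3 = 1.0759
Adjusted pace = 347 * 1.0759
= 373.34 sec/km

373.34 s/km


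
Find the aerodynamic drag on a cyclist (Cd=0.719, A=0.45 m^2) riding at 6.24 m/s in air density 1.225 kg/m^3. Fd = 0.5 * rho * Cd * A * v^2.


Fd = 0.5 * 1.225 * 0.719 * 0.45 * 6.24^2
= 0.5 * 1.225 * 0.719 * 0.45 * 38.9376
= 7.716 N

7.716 N
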